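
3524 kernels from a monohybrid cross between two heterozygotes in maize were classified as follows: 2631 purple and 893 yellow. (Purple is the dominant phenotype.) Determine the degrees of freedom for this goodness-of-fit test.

For a monohybrid cross between heterozygotes with complete dominance, the expected phenotypic ratio is 3:1.
A goodness-of-fit test with 2 phenotype classes has df = 2 − 1 = 1.

1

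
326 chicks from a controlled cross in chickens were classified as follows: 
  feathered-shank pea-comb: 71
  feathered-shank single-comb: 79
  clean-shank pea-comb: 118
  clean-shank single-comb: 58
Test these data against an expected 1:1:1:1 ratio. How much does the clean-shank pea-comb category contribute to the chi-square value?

Total ratio parts = 4. Expected numbers out of 326:
  feathered-shank pea-comb: 326 × 1/4 = 81.5
  feathered-shank single-comb: 326 × 1/4 = 81.5
  clean-shank pea-comb: 326 × 1/4 = 81.5
  clean-shank single-comb: 326 × 1/4 = 81.5
Contribution of clean-shank pea-comb: (118 − 81.5)² / 81.5 = 16.3466

16.347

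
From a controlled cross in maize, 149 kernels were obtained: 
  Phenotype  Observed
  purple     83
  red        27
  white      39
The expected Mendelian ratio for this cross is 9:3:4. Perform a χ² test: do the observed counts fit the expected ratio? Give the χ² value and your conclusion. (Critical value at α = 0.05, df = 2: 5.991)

Expected counts for N = 149 under a 9:3:4 ratio (total parts = 16):
  purple: 149 × 9/16 = 83.8125
  red: 149 × 3/16 = 27.9375
  white: 149 × 4/16 = 37.25
χ² = Σ (O − E)² / E
  purple: (83 − 83.8125)² / 83.8125 = 0.0079
  red: (27 − 27.9375)² / 27.9375 = 0.0315
  white: (39 − 37.25)² / 37.25 = 0.0822
χ² = 0.0079 + 0.0315 + 0.0822 = 0.1216 ≈ 0.122
Degrees of freedom = 3 − 1 = 2; critical value at α = 0.05 is 5.991.
Since 0.122 < 5.991, we fail to reject the null hypothesis — the data are consistent with the 9:3:4 ratio.

0.122; consistent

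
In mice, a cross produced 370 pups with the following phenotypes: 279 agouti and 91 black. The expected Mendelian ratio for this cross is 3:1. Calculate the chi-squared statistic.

Under the 3:1 hypothesis (Σ ratio = 4, N = 370):
  agouti: 370 × 3/4 = 277.5
  black: 370 × 1/4 = 92.5
χ² = Σ (O − E)² / E
  agouti: (279 − 277.5)² / 277.5 = 0.0081
  black: (91 − 92.5)² / 92.5 = 0.0243
χ² = 0.0081 + 0.0243 = 0.0324 ≈ 0.032

0.032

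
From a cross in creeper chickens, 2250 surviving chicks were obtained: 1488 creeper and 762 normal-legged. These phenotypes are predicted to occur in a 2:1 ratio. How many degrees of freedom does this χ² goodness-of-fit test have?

A goodness-of-fit test with 2 phenotype classes has df = 2 − 1 = 1.

1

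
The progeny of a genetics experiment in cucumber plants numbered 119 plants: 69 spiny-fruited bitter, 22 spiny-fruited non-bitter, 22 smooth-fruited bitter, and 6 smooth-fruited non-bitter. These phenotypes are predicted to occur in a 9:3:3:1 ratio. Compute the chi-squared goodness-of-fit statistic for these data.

0.350

Under the 9:3:3:1 hypothesis (Σ ratio = 16, N = 119):
  spiny-fruited bitter: 119 × 9/16 = 66.9375
  spiny-fruited non-bitter: 119 × 3/16 = 22.3125
  smooth-fruited bitter: 119 × 3/16 = 22.3125
  smooth-fruited non-bitter: 119 × 1/16 = 7.4375
χ² = Σ (O − E)² / E
  spiny-fruited bitter: (69 − 66.9375)² / 66.9375 = 0.0636
  spiny-fruited non-bitter: (22 − 22.3125)² / 22.3125 = 0.0044
  smooth-fruited bitter: (22 − 22.3125)² / 22.3125 = 0.0044
  smooth-fruited non-bitter: (6 − 7.4375)² / 7.4375 = 0.2778
χ² = 0.0636 + 0.0044 + 0.0044 + 0.2778 = 0.3502 ≈ 0.350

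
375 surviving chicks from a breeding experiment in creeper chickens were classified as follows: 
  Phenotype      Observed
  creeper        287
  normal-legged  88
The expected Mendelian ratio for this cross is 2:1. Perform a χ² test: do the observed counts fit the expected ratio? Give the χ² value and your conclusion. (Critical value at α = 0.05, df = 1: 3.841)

The 2:1 ratio has 3 parts, so with N = 375 the expected counts are:
  creeper: 375 × 2/3 = 250
  normal-legged: 375 × 1/3 = 125
χ² = Σ (O − E)² / E
  creeper: (287 − 250)² / 250 = 5.4760
  normal-legged: (88 − 125)² / 125 = 10.9520
χ² = 5.4760 + 10.9520 = 16.428
Degrees of freedom = 2 − 1 = 1; critical value at α = 0.05 is 3.841.
Since 16.428 > 3.841, we reject the null hypothesis — the data do not fit the 2:1 ratio.

16.428; not consistent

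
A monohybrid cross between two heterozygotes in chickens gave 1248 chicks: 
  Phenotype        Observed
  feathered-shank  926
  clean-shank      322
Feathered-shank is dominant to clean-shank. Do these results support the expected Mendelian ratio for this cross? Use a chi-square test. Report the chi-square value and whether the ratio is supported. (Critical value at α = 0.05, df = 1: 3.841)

0.427; consistent

For a monohybrid cross between heterozygotes with complete dominance, the expected phenotypic ratio is 3:1.
The 3:1 ratio has 4 parts, so with N = 1248 the expected counts are:
  feathered-shank: 1248 × 3/4 = 936
  clean-shank: 1248 × 1/4 = 312
χ² = Σ (O − E)² / E
  feathered-shank: (926 − 936)² / 936 = 0.1068
  clean-shank: (322 − 312)² / 312 = 0.3205
χ² = 0.1068 + 0.3205 = 0.4273 ≈ 0.427
Degrees of freedom = 2 − 1 = 1; critical value at α = 0.05 is 3.841.
Since 0.427 < 3.841, we fail to reject the null hypothesis — the data are consistent with the 3:1 ratio.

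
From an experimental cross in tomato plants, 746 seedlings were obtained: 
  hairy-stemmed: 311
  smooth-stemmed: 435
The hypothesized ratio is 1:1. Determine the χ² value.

Under the 1:1 hypothesis (Σ ratio = 2, N = 746):
  hairy-stemmed: 746 × 1/2 = 373
  smooth-stemmed: 746 × 1/2 = 373
χ² = Σ (O − E)² / E
  hairy-stemmed: (311 − 373)² / 373 = 10.3056
  smooth-stemmed: (435 − 373)² / 373 = 10.3056
χ² = 10.3056 + 10.3056 = 20.6112 ≈ 20.611

20.611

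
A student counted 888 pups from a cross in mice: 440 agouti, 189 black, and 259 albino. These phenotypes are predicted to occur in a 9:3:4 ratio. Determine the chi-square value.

Expected counts for N = 888 under a 9:3:4 ratio (total parts = 16):
  agouti: 888 × 9/16 = 499.5
  black: 888 × 3/16 = 166.5
  albino: 888 × 4/16 = 222
χ² = Σ (O − E)² / E
  agouti: (440 − 499.5)² / 499.5 = 7.0876
  black: (189 − 166.5)² / 166.5 = 3.0405
  albino: (259 − 222)² / 222 = 6.1667
χ² = 7.0876 + 3.0405 + 6.1667 = 16.2948 ≈ 16.295

16.295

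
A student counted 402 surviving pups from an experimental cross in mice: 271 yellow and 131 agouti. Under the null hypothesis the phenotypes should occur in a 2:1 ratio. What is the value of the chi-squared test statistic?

0.101

Under the 2:1 hypothesis (Σ ratio = 3, N = 402):
  yellow: 402 × 2/3 = 268
  agouti: 402 × 1/3 = 134
χ² = Σ (O − E)² / E
  yellow: (271 − 268)² / 268 = 0.0336
  agouti: (131 − 134)² / 134 = 0.0672
χ² = 0.0336 + 0.0672 = 0.1008 ≈ 0.101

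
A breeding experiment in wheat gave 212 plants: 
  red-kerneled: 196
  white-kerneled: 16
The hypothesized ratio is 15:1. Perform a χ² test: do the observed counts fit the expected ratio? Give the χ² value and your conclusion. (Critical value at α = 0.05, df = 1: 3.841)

Total ratio parts = 16. Expected numbers out of 212:
  red-kerneled: 212 × 15/16 = 198.75
  white-kerneled: 212 × 1/16 = 13.25
χ² = Σ (O − E)² / E
  red-kerneled: (196 − 198.75)² / 198.75 = 0.0381
  white-kerneled: (16 − 13.25)² / 13.25 = 0.5708
χ² = 0.0381 + 0.5708 = 0.6089 ≈ 0.609
Degrees of freedom = 2 − 1 = 1; critical value at α = 0.05 is 3.841.
Since 0.609 < 3.841, we fail to reject the null hypothesis — the data are consistent with the 15:1 ratio.

0.609; consistent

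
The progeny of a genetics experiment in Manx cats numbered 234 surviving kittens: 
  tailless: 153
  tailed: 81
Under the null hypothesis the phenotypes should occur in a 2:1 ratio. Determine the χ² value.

Expected counts for N = 234 under a 2:1 ratio (total parts = 3):
  tailless: 234 × 2/3 = 156
  tailed: 234 × 1/3 = 78
χ² = Σ (O − E)² / E
  tailless: (153 − 156)² / 156 = 0.0577
  tailed: (81 − 78)² / 78 = 0.1154
χ² = 0.0577 + 0.1154 = 0.1731 ≈ 0.173

0.173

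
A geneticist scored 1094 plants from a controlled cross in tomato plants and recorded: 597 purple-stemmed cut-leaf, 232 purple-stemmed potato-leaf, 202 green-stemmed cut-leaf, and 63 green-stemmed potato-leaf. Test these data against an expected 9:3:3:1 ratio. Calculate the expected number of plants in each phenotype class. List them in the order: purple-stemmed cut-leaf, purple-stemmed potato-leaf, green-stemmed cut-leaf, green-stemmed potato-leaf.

Total ratio parts = 16. Expected numbers out of 1094:
  purple-stemmed cut-leaf: 1094 × 9/16 = 615.375
  purple-stemmed potato-leaf: 1094 × 3/16 = 205.125
  green-stemmed cut-leaf: 1094 × 3/16 = 205.125
  green-stemmed potato-leaf: 1094 × 1/16 = 68.375

615.375, 205.125, 205.125, 68.375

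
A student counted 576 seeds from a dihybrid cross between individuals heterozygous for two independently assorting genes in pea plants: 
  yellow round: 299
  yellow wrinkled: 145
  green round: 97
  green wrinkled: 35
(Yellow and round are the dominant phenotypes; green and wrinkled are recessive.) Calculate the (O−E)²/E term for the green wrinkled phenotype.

0.028

A dihybrid F₂ with independent assortment and complete dominance at both loci gives a 9:3:3:1 phenotypic ratio.
Under the 9:3:3:1 hypothesis (Σ ratio = 16, N = 576):
  yellow round: 576 × 9/16 = 324
  yellow wrinkled: 576 × 3/16 = 108
  green round: 576 × 3/16 = 108
  green wrinkled: 576 × 1/16 = 36
Contribution of green wrinkled: (35 − 36)² / 36 = 0.0278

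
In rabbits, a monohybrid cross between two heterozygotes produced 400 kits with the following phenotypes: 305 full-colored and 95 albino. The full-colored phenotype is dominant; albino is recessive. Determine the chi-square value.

0.333

For a monohybrid cross between heterozygotes with complete dominance, the expected phenotypic ratio is 3:1.
Expected counts for N = 400 under a 3:1 ratio (total parts = 4):
  full-colored: 400 × 3/4 = 300
  albino: 400 × 1/4 = 100
χ² = Σ (O − E)² / E
  full-colored: (305 − 300)² / 300 = 0.0833
  albino: (95 − 100)² / 100 = 0.2500
χ² = 0.0833 + 0.2500 = 0.3333 ≈ 0.333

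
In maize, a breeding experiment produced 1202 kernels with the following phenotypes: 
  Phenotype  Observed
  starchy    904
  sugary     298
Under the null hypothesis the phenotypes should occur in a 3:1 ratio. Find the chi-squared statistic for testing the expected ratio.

Expected counts for N = 1202 under a 3:1 ratio (total parts = 4):
  starchy: 1202 × 3/4 = 901.5
  sugary: 1202 × 1/4 = 300.5
χ² = Σ (O − E)² / E
  starchy: (904 − 901.5)² / 901.5 = 0.0069
  sugary: (298 − 300.5)² / 300.5 = 0.0208
χ² = 0.0069 + 0.0208 = 0.0277 ≈ 0.028

0.028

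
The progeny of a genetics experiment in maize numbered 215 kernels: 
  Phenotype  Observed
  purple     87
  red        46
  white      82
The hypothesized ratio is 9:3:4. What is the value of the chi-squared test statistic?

Expected counts for N = 215 under a 9:3:4 ratio (total parts = 16):
  purple: 215 × 9/16 = 120.9375
  red: 215 × 3/16 = 40.3125
  white: 215 × 4/16 = 53.75
χ² = Σ (O − E)² / E
  purple: (87 − 120.9375)² / 120.9375 = 9.5235
  red: (46 − 40.3125)² / 40.3125 = 0.8024
  white: (82 − 53.75)² / 53.75 = 14.8477
χ² = 9.5235 + 0.8024 + 14.8477 = 25.1736 ≈ 25.174

25.174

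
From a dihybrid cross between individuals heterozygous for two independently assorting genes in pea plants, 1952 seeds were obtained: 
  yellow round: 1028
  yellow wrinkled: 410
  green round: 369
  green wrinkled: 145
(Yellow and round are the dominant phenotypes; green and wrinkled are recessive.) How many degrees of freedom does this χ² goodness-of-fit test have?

A dihybrid F₂ with independent assortment and complete dominance at both loci gives a 9:3:3:1 phenotypic ratio.
A goodness-of-fit test with 4 phenotype classes has df = 4 − 1 = 3.

3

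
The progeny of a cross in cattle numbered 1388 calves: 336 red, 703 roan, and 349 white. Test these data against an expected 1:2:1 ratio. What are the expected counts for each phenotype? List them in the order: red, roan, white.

Expected counts for N = 1388 under a 1:2:1 ratio (total parts = 4):
  red: 1388 × 1/4 = 347
  roan: 1388 × 2/4 = 694
  white: 1388 × 1/4 = 347

347, 694, 347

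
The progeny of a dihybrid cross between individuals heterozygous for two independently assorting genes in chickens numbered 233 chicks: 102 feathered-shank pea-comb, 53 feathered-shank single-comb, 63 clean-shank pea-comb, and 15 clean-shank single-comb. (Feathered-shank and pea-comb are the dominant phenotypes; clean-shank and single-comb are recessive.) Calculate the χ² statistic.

A dihybrid F₂ with independent assortment and complete dominance at both loci gives a 9:3:3:1 phenotypic ratio.
Total ratio parts = 16. Expected numbers out of 233:
  feathered-shank pea-comb: 233 × 9/16 = 131.0625
  feathered-shank single-comb: 233 × 3/16 = 43.6875
  clean-shank pea-comb: 233 × 3/16 = 43.6875
  clean-shank single-comb: 233 × 1/16 = 14.5625
χ² = Σ (O − E)² / E
  feathered-shank pea-comb: (102 − 131.0625)² / 131.0625 = 6.4445
  feathered-shank single-comb: (53 − 43.6875)² / 43.6875 = 1.9851
  clean-shank pea-comb: (63 − 43.6875)² / 43.6875 = 8.5373
  clean-shank single-comb: (15 − 14.5625)² / 14.5625 = 0.0131
χ² = 6.4445 + 1.9851 + 8.5373 + 0.0131 = 16.980

16.980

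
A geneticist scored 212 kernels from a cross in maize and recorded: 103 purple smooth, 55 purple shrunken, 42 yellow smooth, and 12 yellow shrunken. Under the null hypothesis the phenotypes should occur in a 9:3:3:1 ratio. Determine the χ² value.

8.310

Under the 9:3:3:1 hypothesis (Σ ratio = 16, N = 212):
  purple smooth: 212 × 9/16 = 119.25
  purple shrunken: 212 × 3/16 = 39.75
  yellow smooth: 212 × 3/16 = 39.75
  yellow shrunken: 212 × 1/16 = 13.25
χ² = Σ (O − E)² / E
  purple smooth: (103 − 119.25)² / 119.25 = 2.2144
  purple shrunken: (55 − 39.75)² / 39.75 = 5.8506
  yellow smooth: (42 − 39.75)² / 39.75 = 0.1274
  yellow shrunken: (12 − 13.25)² / 13.25 = 0.1179
χ² = 2.2144 + 5.8506 + 0.1274 + 0.1179 = 8.3103 ≈ 8.310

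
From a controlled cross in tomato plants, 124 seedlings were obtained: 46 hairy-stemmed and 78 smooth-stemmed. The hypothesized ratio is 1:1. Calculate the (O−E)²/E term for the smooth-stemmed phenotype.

The 1:1 ratio has 2 parts, so with N = 124 the expected counts are:
  hairy-stemmed: 124 × 1/2 = 62
  smooth-stemmed: 124 × 1/2 = 62
Contribution of smooth-stemmed: (78 − 62)² / 62 = 4.1290

4.129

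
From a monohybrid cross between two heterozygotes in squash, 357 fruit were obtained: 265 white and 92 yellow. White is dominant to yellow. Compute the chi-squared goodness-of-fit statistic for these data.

For a monohybrid cross between heterozygotes with complete dominance, the expected phenotypic ratio is 3:1.
Under the 3:1 hypothesis (Σ ratio = 4, N = 357):
  white: 357 × 3/4 = 267.75
  yellow: 357 × 1/4 = 89.25
χ² = Σ (O − E)² / E
  white: (265 − 267.75)² / 267.75 = 0.0282
  yellow: (92 − 89.25)² / 89.25 = 0.0847
χ² = 0.0282 + 0.0847 = 0.1129 ≈ 0.113

0.113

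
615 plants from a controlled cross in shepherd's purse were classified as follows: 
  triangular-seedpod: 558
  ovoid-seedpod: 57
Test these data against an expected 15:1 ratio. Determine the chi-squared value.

9.562

The 15:1 ratio has 16 parts, so with N = 615 the expected counts are:
  triangular-seedpod: 615 × 15/16 = 576.5625
  ovoid-seedpod: 615 × 1/16 = 38.4375
χ² = Σ (O − E)² / E
  triangular-seedpod: (558 − 576.5625)² / 576.5625 = 0.5976
  ovoid-seedpod: (57 − 38.4375)² / 38.4375 = 8.9643
χ² = 0.5976 + 8.9643 = 9.5619 ≈ 9.562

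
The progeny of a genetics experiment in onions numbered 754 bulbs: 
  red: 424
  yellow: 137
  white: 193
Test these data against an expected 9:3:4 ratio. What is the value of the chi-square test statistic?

0.243

Under the 9:3:4 hypothesis (Σ ratio = 16, N = 754):
  red: 754 × 9/16 = 424.125
  yellow: 754 × 3/16 = 141.375
  white: 754 × 4/16 = 188.5
χ² = Σ (O − E)² / E
  red: (424 − 424.125)² / 424.125 = 0.0000
  yellow: (137 − 141.375)² / 141.375 = 0.1354
  white: (193 − 188.5)² / 188.5 = 0.1074
χ² = 0.0000 + 0.1354 + 0.1074 = 0.2428 ≈ 0.243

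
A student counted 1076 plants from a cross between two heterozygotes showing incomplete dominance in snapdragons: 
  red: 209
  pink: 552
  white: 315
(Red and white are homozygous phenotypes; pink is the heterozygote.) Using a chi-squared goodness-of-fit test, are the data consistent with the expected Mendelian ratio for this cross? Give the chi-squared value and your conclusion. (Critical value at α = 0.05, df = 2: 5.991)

With incomplete dominance, a heterozygote × heterozygote cross gives a 1:2:1 phenotypic ratio.
Expected counts for N = 1076 under a 1:2:1 ratio (total parts = 4):
  red: 1076 × 1/4 = 269
  pink: 1076 × 2/4 = 538
  white: 1076 × 1/4 = 269
χ² = Σ (O − E)² / E
  red: (209 − 269)² / 269 = 13.3829
  pink: (552 − 538)² / 538 = 0.3643
  white: (315 − 269)² / 269 = 7.8662
χ² = 13.3829 + 0.3643 + 7.8662 = 21.6134 ≈ 21.613
Degrees of freedom = 3 − 1 = 2; critical value at α = 0.05 is 5.991.
Since 21.613 > 5.991, we reject the null hypothesis — the data do not fit the 1:2:1 ratio.

21.613; not consistent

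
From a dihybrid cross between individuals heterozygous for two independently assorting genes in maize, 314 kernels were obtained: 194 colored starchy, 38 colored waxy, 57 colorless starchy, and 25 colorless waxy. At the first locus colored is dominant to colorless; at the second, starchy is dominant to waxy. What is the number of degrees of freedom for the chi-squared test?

3

A dihybrid F₂ with independent assortment and complete dominance at both loci gives a 9:3:3:1 phenotypic ratio.
A goodness-of-fit test with 4 phenotype classes has df = 4 − 1 = 3.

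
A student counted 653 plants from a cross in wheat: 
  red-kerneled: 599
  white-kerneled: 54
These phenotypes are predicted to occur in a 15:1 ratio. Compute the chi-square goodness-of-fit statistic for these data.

Under the 15:1 hypothesis (Σ ratio = 16, N = 653):
  red-kerneled: 653 × 15/16 = 612.1875
  white-kerneled: 653 × 1/16 = 40.8125
χ² = Σ (O − E)² / E
  red-kerneled: (599 − 612.1875)² / 612.1875 = 0.2841
  white-kerneled: (54 − 40.8125)² / 40.8125 = 4.2612
χ² = 0.2841 + 4.2612 = 4.5453 ≈ 4.545

4.545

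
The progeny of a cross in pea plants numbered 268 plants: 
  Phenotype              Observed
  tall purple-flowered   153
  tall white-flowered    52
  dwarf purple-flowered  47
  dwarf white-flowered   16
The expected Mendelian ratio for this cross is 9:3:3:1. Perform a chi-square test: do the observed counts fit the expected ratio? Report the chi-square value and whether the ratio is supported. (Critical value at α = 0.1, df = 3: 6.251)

Expected counts for N = 268 under a 9:3:3:1 ratio (total parts = 16):
  tall purple-flowered: 268 × 9/16 = 150.75
  tall white-flowered: 268 × 3/16 = 50.25
  dwarf purple-flowered: 268 × 3/16 = 50.25
  dwarf white-flowered: 268 × 1/16 = 16.75
χ² = Σ (O − E)² / E
  tall purple-flowered: (153 − 150.75)² / 150.75 = 0.0336
  tall white-flowered: (52 − 50.25)² / 50.25 = 0.0609
  dwarf purple-flowered: (47 − 50.25)² / 50.25 = 0.2102
  dwarf white-flowered: (16 − 16.75)² / 16.75 = 0.0336
χ² = 0.0336 + 0.0609 + 0.2102 + 0.0336 = 0.3383 ≈ 0.338
Degrees of freedom = 4 − 1 = 3; critical value at α = 0.1 is 6.251.
Since 0.338 < 6.251, we fail to reject the null hypothesis — the data are consistent with the 9:3:3:1 ratio.

0.338; consistent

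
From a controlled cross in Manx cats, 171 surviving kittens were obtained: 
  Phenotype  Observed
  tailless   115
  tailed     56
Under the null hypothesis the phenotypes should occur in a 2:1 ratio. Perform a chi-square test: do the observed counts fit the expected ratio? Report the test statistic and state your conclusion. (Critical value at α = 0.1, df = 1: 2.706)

0.026; consistent

Expected counts for N = 171 under a 2:1 ratio (total parts = 3):
  tailless: 171 × 2/3 = 114
  tailed: 171 × 1/3 = 57
χ² = Σ (O − E)² / E
  tailless: (115 − 114)² / 114 = 0.0088
  tailed: (56 − 57)² / 57 = 0.0175
χ² = 0.0088 + 0.0175 = 0.0263 ≈ 0.026
Degrees of freedom = 2 − 1 = 1; critical value at α = 0.1 is 2.706.
Since 0.026 < 2.706, we fail to reject the null hypothesis — the data are consistent with the 2:1 ratio.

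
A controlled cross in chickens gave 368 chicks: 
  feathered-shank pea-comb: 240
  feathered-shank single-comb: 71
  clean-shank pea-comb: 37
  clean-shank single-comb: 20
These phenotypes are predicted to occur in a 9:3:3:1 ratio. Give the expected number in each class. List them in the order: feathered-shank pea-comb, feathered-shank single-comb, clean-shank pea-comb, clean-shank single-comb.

207, 69, 69, 23

Under the 9:3:3:1 hypothesis (Σ ratio = 16, N = 368):
  feathered-shank pea-comb: 368 × 9/16 = 207
  feathered-shank single-comb: 368 × 3/16 = 69
  clean-shank pea-comb: 368 × 3/16 = 69
  clean-shank single-comb: 368 × 1/16 = 23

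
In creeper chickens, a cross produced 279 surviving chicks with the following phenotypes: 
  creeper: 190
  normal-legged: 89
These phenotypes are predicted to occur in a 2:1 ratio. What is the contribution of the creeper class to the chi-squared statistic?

The 2:1 ratio has 3 parts, so with N = 279 the expected counts are:
  creeper: 279 × 2/3 = 186
  normal-legged: 279 × 1/3 = 93
Contribution of creeper: (190 − 186)² / 186 = 0.0860

0.086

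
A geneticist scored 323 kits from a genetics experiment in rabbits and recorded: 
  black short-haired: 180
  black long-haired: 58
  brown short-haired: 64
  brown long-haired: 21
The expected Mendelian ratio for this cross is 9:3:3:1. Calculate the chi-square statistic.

0.352

Under the 9:3:3:1 hypothesis (Σ ratio = 16, N = 323):
  black short-haired: 323 × 9/16 = 181.6875
  black long-haired: 323 × 3/16 = 60.5625
  brown short-haired: 323 × 3/16 = 60.5625
  brown long-haired: 323 × 1/16 = 20.1875
χ² = Σ (O − E)² / E
  black short-haired: (180 − 181.6875)² / 181.6875 = 0.0157
  black long-haired: (58 − 60.5625)² / 60.5625 = 0.1084
  brown short-haired: (64 − 60.5625)² / 60.5625 = 0.1951
  brown long-haired: (21 − 20.1875)² / 20.1875 = 0.0327
χ² = 0.0157 + 0.1084 + 0.1951 + 0.0327 = 0.3519 ≈ 0.352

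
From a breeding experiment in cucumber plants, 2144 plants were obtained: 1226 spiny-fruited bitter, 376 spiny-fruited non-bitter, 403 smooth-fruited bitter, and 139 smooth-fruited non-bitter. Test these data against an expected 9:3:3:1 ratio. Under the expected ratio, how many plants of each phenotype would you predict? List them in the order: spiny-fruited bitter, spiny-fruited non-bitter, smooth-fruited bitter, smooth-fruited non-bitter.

1206, 402, 402, 134

Total ratio parts = 16. Expected numbers out of 2144:
  spiny-fruited bitter: 2144 × 9/16 = 1206
  spiny-fruited non-bitter: 2144 × 3/16 = 402
  smooth-fruited bitter: 2144 × 3/16 = 402
  smooth-fruited non-bitter: 2144 × 1/16 = 134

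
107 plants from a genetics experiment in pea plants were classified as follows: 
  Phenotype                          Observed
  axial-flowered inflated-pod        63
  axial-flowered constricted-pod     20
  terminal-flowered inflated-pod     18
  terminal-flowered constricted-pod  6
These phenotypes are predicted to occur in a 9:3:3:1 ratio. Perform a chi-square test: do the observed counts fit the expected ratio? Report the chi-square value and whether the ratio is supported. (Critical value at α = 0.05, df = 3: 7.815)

0.414; consistent

Expected counts for N = 107 under a 9:3:3:1 ratio (total parts = 16):
  axial-flowered inflated-pod: 107 × 9/16 = 60.1875
  axial-flowered constricted-pod: 107 × 3/16 = 20.0625
  terminal-flowered inflated-pod: 107 × 3/16 = 20.0625
  terminal-flowered constricted-pod: 107 × 1/16 = 6.6875
χ² = Σ (O − E)² / E
  axial-flowered inflated-pod: (63 − 60.1875)² / 60.1875 = 0.1314
  axial-flowered constricted-pod: (20 − 20.0625)² / 20.0625 = 0.0002
  terminal-flowered inflated-pod: (18 − 20.0625)² / 20.0625 = 0.2120
  terminal-flowered constricted-pod: (6 − 6.6875)² / 6.6875 = 0.0707
χ² = 0.1314 + 0.0002 + 0.2120 + 0.0707 = 0.4143 ≈ 0.414
Degrees of freedom = 4 − 1 = 3; critical value at α = 0.05 is 7.815.
Since 0.414 < 7.815, we fail to reject the null hypothesis — the data are consistent with the 9:3:3:1 ratio.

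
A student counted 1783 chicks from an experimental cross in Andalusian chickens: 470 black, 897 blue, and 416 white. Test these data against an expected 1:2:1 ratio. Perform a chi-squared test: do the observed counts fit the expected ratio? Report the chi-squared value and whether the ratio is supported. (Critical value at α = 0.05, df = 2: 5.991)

3.339; consistent

Total ratio parts = 4. Expected numbers out of 1783:
  black: 1783 × 1/4 = 445.75
  blue: 1783 × 2/4 = 891.5
  white: 1783 × 1/4 = 445.75
χ² = Σ (O − E)² / E
  black: (470 − 445.75)² / 445.75 = 1.3193
  blue: (897 − 891.5)² / 891.5 = 0.0339
  white: (416 − 445.75)² / 445.75 = 1.9856
χ² = 1.3193 + 0.0339 + 1.9856 = 3.3388 ≈ 3.339
Degrees of freedom = 3 − 1 = 2; critical value at α = 0.05 is 5.991.
Since 3.339 < 5.991, we fail to reject the null hypothesis — the data are consistent with the 1:2:1 ratio.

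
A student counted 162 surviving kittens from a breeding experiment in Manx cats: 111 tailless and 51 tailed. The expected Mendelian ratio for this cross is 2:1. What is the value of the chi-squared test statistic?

0.250

Under the 2:1 hypothesis (Σ ratio = 3, N = 162):
  tailless: 162 × 2/3 = 108
  tailed: 162 × 1/3 = 54
χ² = Σ (O − E)² / E
  tailless: (111 − 108)² / 108 = 0.0833
  tailed: (51 − 54)² / 54 = 0.1667
χ² = 0.0833 + 0.1667 = 0.250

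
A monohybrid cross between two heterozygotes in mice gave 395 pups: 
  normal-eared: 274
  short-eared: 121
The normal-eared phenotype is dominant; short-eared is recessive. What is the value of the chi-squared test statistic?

6.684

For a monohybrid cross between heterozygotes with complete dominance, the expected phenotypic ratio is 3:1.
Total ratio parts = 4. Expected numbers out of 395:
  normal-eared: 395 × 3/4 = 296.25
  short-eared: 395 × 1/4 = 98.75
χ² = Σ (O − E)² / E
  normal-eared: (274 − 296.25)² / 296.25 = 1.6711
  short-eared: (121 − 98.75)² / 98.75 = 5.0133
χ² = 1.6711 + 5.0133 = 6.6844 ≈ 6.684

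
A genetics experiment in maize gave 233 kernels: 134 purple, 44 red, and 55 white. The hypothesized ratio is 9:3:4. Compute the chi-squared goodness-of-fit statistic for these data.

0.249

Under the 9:3:4 hypothesis (Σ ratio = 16, N = 233):
  purple: 233 × 9/16 = 131.0625
  red: 233 × 3/16 = 43.6875
  white: 233 × 4/16 = 58.25
χ² = Σ (O − E)² / E
  purple: (134 − 131.0625)² / 131.0625 = 0.0658
  red: (44 − 43.6875)² / 43.6875 = 0.0022
  white: (55 − 58.25)² / 58.25 = 0.1813
χ² = 0.0658 + 0.0022 + 0.1813 = 0.2493 ≈ 0.249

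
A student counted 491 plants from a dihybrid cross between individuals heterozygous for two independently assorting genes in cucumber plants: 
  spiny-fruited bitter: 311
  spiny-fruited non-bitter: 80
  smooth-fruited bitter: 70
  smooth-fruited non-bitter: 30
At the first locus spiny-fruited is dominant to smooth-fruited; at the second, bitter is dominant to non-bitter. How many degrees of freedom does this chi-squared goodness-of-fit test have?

A dihybrid F₂ with independent assortment and complete dominance at both loci gives a 9:3:3:1 phenotypic ratio.
A goodness-of-fit test with 4 phenotype classes has df = 4 − 1 = 3.

3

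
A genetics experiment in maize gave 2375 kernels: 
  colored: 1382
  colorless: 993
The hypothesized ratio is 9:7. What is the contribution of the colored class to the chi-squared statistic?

1.588

Under the 9:7 hypothesis (Σ ratio = 16, N = 2375):
  colored: 2375 × 9/16 = 1335.9375
  colorless: 2375 × 7/16 = 1039.0625
Contribution of colored: (1382 − 1335.9375)² / 1335.9375 = 1.5882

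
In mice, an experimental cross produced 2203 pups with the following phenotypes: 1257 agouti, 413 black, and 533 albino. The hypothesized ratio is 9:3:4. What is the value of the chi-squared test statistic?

Under the 9:3:4 hypothesis (Σ ratio = 16, N = 2203):
  agouti: 2203 × 9/16 = 1239.1875
  black: 2203 × 3/16 = 413.0625
  albino: 2203 × 4/16 = 550.75
χ² = Σ (O − E)² / E
  agouti: (1257 − 1239.1875)² / 1239.1875 = 0.2560
  black: (413 − 413.0625)² / 413.0625 = 0.0000
  albino: (533 − 550.75)² / 550.75 = 0.5721
χ² = 0.2560 + 0.0000 + 0.5721 = 0.8281 ≈ 0.828

0.828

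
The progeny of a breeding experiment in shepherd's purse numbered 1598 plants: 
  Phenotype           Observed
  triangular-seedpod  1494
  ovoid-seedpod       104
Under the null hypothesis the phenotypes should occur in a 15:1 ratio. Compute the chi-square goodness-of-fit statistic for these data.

0.182

Expected counts for N = 1598 under a 15:1 ratio (total parts = 16):
  triangular-seedpod: 1598 × 15/16 = 1498.125
  ovoid-seedpod: 1598 × 1/16 = 99.875
χ² = Σ (O − E)² / E
  triangular-seedpod: (1494 − 1498.125)² / 1498.125 = 0.0114
  ovoid-seedpod: (104 − 99.875)² / 99.875 = 0.1704
χ² = 0.0114 + 0.1704 = 0.1818 ≈ 0.182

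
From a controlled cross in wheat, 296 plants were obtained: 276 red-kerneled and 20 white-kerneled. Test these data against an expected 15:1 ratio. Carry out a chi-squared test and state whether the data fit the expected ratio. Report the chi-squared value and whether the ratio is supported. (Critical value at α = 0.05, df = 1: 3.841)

Total ratio parts = 16. Expected numbers out of 296:
  red-kerneled: 296 × 15/16 = 277.5
  white-kerneled: 296 × 1/16 = 18.5
χ² = Σ (O − E)² / E
  red-kerneled: (276 − 277.5)² / 277.5 = 0.0081
  white-kerneled: (20 − 18.5)² / 18.5 = 0.1216
χ² = 0.0081 + 0.1216 = 0.1297 ≈ 0.130
Degrees of freedom = 2 − 1 = 1; critical value at α = 0.05 is 3.841.
Since 0.130 < 3.841, we fail to reject the null hypothesis — the data are consistent with the 15:1 ratio.

0.130; consistent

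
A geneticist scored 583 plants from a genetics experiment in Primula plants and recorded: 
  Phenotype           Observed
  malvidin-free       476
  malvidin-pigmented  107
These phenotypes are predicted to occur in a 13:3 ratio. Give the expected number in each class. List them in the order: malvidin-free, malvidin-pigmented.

The 13:3 ratio has 16 parts, so with N = 583 the expected counts are:
  malvidin-free: 583 × 13/16 = 473.6875
  malvidin-pigmented: 583 × 3/16 = 109.3125

473.6875, 109.3125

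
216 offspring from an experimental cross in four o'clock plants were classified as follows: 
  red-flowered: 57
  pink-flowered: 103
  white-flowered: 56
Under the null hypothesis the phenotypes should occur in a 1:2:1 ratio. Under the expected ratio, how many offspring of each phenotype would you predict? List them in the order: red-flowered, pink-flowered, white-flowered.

Expected counts for N = 216 under a 1:2:1 ratio (total parts = 4):
  red-flowered: 216 × 1/4 = 54
  pink-flowered: 216 × 2/4 = 108
  white-flowered: 216 × 1/4 = 54

54, 108, 54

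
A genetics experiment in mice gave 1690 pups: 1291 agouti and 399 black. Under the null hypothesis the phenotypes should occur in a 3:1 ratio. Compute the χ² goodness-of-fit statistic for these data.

1.743

Total ratio parts = 4. Expected numbers out of 1690:
  agouti: 1690 × 3/4 = 1267.5
  black: 1690 × 1/4 = 422.5
χ² = Σ (O − E)² / E
  agouti: (1291 − 1267.5)² / 1267.5 = 0.4357
  black: (399 − 422.5)² / 422.5 = 1.3071
χ² = 0.4357 + 1.3071 = 1.7428 ≈ 1.743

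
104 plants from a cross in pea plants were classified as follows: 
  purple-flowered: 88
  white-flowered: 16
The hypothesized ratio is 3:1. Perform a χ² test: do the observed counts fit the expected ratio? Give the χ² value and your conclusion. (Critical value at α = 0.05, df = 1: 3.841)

5.128; not consistent

The 3:1 ratio has 4 parts, so with N = 104 the expected counts are:
  purple-flowered: 104 × 3/4 = 78
  white-flowered: 104 × 1/4 = 26
χ² = Σ (O − E)² / E
  purple-flowered: (88 − 78)² / 78 = 1.2821
  white-flowered: (16 − 26)² / 26 = 3.8462
χ² = 1.2821 + 3.8462 = 5.1283 ≈ 5.128
Degrees of freedom = 2 − 1 = 1; critical value at α = 0.05 is 3.841.
Since 5.128 > 3.841, we reject the null hypothesis — the data do not fit the 3:1 ratio.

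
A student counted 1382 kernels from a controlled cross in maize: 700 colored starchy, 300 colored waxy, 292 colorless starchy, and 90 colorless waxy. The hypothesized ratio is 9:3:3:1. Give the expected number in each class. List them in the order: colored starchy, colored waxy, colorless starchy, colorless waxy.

Under the 9:3:3:1 hypothesis (Σ ratio = 16, N = 1382):
  colored starchy: 1382 × 9/16 = 777.375
  colored waxy: 1382 × 3/16 = 259.125
  colorless starchy: 1382 × 3/16 = 259.125
  colorless waxy: 1382 × 1/16 = 86.375

777.375, 259.125, 259.125, 86.375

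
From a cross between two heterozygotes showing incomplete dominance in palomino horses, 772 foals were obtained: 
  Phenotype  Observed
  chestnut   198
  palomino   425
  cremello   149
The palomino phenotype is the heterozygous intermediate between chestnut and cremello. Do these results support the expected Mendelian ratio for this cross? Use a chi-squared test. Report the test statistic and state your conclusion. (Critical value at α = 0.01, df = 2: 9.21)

14.101; not consistent

With incomplete dominance, a heterozygote × heterozygote cross gives a 1:2:1 phenotypic ratio.
The 1:2:1 ratio has 4 parts, so with N = 772 the expected counts are:
  chestnut: 772 × 1/4 = 193
  palomino: 772 × 2/4 = 386
  cremello: 772 × 1/4 = 193
χ² = Σ (O − E)² / E
  chestnut: (198 − 193)² / 193 = 0.1295
  palomino: (425 − 386)² / 386 = 3.9404
  cremello: (149 − 193)² / 193 = 10.0311
χ² = 0.1295 + 3.9404 + 10.0311 = 14.101
Degrees of freedom = 3 − 1 = 2; critical value at α = 0.01 is 9.21.
Since 14.101 > 9.21, we reject the null hypothesis — the data do not fit the 1:2:1 ratio.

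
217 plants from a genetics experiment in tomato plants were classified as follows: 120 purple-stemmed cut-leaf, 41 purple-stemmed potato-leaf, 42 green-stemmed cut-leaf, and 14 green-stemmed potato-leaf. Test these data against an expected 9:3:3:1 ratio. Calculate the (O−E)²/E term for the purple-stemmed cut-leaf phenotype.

Total ratio parts = 16. Expected numbers out of 217:
  purple-stemmed cut-leaf: 217 × 9/16 = 122.0625
  purple-stemmed potato-leaf: 217 × 3/16 = 40.6875
  green-stemmed cut-leaf: 217 × 3/16 = 40.6875
  green-stemmed potato-leaf: 217 × 1/16 = 13.5625
Contribution of purple-stemmed cut-leaf: (120 − 122.0625)² / 122.0625 = 0.0349

0.035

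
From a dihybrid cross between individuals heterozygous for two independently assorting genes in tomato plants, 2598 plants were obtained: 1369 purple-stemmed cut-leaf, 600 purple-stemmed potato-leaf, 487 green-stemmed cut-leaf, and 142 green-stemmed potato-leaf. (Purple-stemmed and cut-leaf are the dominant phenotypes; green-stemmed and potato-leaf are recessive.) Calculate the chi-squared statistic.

A dihybrid F₂ with independent assortment and complete dominance at both loci gives a 9:3:3:1 phenotypic ratio.
Expected counts for N = 2598 under a 9:3:3:1 ratio (total parts = 16):
  purple-stemmed cut-leaf: 2598 × 9/16 = 1461.375
  purple-stemmed potato-leaf: 2598 × 3/16 = 487.125
  green-stemmed cut-leaf: 2598 × 3/16 = 487.125
  green-stemmed potato-leaf: 2598 × 1/16 = 162.375
χ² = Σ (O − E)² / E
  purple-stemmed cut-leaf: (1369 − 1461.375)² / 1461.375 = 5.8391
  purple-stemmed potato-leaf: (600 − 487.125)² / 487.125 = 26.1550
  green-stemmed cut-leaf: (487 − 487.125)² / 487.125 = 0.0000
  green-stemmed potato-leaf: (142 − 162.375)² / 162.375 = 2.5567
χ² = 5.8391 + 26.1550 + 0.0000 + 2.5567 = 34.5508 ≈ 34.551

34.551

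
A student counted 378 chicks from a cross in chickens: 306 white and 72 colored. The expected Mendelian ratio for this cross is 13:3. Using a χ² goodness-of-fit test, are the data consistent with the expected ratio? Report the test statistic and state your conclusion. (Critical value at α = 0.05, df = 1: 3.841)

0.022; consistent

Under the 13:3 hypothesis (Σ ratio = 16, N = 378):
  white: 378 × 13/16 = 307.125
  colored: 378 × 3/16 = 70.875
χ² = Σ (O − E)² / E
  white: (306 − 307.125)² / 307.125 = 0.0041
  colored: (72 − 70.875)² / 70.875 = 0.0179
χ² = 0.0041 + 0.0179 = 0.022
Degrees of freedom = 2 − 1 = 1; critical value at α = 0.05 is 3.841.
Since 0.022 < 3.841, we fail to reject the null hypothesis — the data are consistent with the 13:3 ratio.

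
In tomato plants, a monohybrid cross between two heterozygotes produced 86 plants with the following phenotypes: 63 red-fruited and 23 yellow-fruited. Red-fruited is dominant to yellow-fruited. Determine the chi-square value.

For a monohybrid cross between heterozygotes with complete dominance, the expected phenotypic ratio is 3:1.
The 3:1 ratio has 4 parts, so with N = 86 the expected counts are:
  red-fruited: 86 × 3/4 = 64.5
  yellow-fruited: 86 × 1/4 = 21.5
χ² = Σ (O − E)² / E
  red-fruited: (63 − 64.5)² / 64.5 = 0.0349
  yellow-fruited: (23 − 21.5)² / 21.5 = 0.1047
χ² = 0.0349 + 0.1047 = 0.1396 ≈ 0.140

0.140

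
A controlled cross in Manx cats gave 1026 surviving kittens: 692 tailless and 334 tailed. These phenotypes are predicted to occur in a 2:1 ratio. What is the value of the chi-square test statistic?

Total ratio parts = 3. Expected numbers out of 1026:
  tailless: 1026 × 2/3 = 684
  tailed: 1026 × 1/3 = 342
χ² = Σ (O − E)² / E
  tailless: (692 − 684)² / 684 = 0.0936
  tailed: (334 − 342)² / 342 = 0.1871
χ² = 0.0936 + 0.1871 = 0.2807 ≈ 0.281

0.281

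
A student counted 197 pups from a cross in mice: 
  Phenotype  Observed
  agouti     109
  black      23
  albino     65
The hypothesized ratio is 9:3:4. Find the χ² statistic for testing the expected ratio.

Expected counts for N = 197 under a 9:3:4 ratio (total parts = 16):
  agouti: 197 × 9/16 = 110.8125
  black: 197 × 3/16 = 36.9375
  albino: 197 × 4/16 = 49.25
χ² = Σ (O − E)² / E
  agouti: (109 − 110.8125)² / 110.8125 = 0.0296
  black: (23 − 36.9375)² / 36.9375 = 5.2590
  albino: (65 − 49.25)² / 49.25 = 5.0368
χ² = 0.0296 + 5.2590 + 5.0368 = 10.3254 ≈ 10.325

10.325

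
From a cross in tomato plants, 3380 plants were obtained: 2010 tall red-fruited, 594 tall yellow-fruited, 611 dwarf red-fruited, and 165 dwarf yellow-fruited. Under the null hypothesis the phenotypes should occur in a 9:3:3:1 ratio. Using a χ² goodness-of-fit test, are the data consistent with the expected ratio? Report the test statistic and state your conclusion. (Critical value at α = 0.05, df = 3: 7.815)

19.656; not consistent

Total ratio parts = 16. Expected numbers out of 3380:
  tall red-fruited: 3380 × 9/16 = 1901.25
  tall yellow-fruited: 3380 × 3/16 = 633.75
  dwarf red-fruited: 3380 × 3/16 = 633.75
  dwarf yellow-fruited: 3380 × 1/16 = 211.25
χ² = Σ (O − E)² / E
  tall red-fruited: (2010 − 1901.25)² / 1901.25 = 6.2204
  tall yellow-fruited: (594 − 633.75)² / 633.75 = 2.4932
  dwarf red-fruited: (611 − 633.75)² / 633.75 = 0.8167
  dwarf yellow-fruited: (165 − 211.25)² / 211.25 = 10.1257
χ² = 6.2204 + 2.4932 + 0.8167 + 10.1257 = 19.656
Degrees of freedom = 4 − 1 = 3; critical value at α = 0.05 is 7.815.
Since 19.656 > 7.815, we reject the null hypothesis — the data do not fit the 9:3:3:1 ratio.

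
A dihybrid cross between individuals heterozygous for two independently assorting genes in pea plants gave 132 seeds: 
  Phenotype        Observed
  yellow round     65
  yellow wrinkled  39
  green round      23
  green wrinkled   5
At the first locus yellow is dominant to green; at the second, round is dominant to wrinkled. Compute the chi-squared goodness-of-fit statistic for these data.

10.761

A dihybrid F₂ with independent assortment and complete dominance at both loci gives a 9:3:3:1 phenotypic ratio.
The 9:3:3:1 ratio has 16 parts, so with N = 132 the expected counts are:
  yellow round: 132 × 9/16 = 74.25
  yellow wrinkled: 132 × 3/16 = 24.75
  green round: 132 × 3/16 = 24.75
  green wrinkled: 132 × 1/16 = 8.25
χ² = Σ (O − E)² / E
  yellow round: (65 − 74.25)² / 74.25 = 1.1524
  yellow wrinkled: (39 − 24.75)² / 24.75 = 8.2045
  green round: (23 − 24.75)² / 24.75 = 0.1237
  green wrinkled: (5 − 8.25)² / 8.25 = 1.2803
χ² = 1.1524 + 8.2045 + 0.1237 + 1.2803 = 10.7609 ≈ 10.761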